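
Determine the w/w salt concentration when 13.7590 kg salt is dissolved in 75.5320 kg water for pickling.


Formula: Conc = salt / (water + salt) * 100
Substituting: Conc = 13.7590 / (75.5320 + 13.7590) * 100
Result: 15.4092 %


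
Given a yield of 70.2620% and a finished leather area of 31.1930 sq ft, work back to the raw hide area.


Formula: raw = finished * 100 / yield
Substituting: raw = 31.1930 * 100 / 70.2620
Result: 44.3953 sq ft


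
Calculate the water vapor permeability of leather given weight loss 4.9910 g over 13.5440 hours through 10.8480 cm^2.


Formula: WVP = loss / (area * time)
Substituting: WVP = 4.9910 / (10.8480 * 13.5440)
Result: 0.0339696 g/(cm^2*hr)


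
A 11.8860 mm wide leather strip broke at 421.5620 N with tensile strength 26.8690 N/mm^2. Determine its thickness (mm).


Formula: t = F / (TS * w)
Substituting: t = 421.5620 / (26.8690 * 11.8860)
Result: 1.3200 mm


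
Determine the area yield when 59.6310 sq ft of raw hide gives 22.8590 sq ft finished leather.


Formula: Yield = finished / raw * 100
Substituting: Yield = 22.8590 / 59.6310 * 100
Result: 38.3341 %


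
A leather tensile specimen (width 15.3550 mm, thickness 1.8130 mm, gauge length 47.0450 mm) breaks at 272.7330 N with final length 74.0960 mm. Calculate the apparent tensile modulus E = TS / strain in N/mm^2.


TS = F / (w * t) = 272.7330 / (15.3550 * 1.8130) = 9.7969 N/mm^2
strain = (Lf - L0) / L0 = (74.0960 - 47.0450) / 47.0450 = 0.5750
E = TS / strain = 9.7969 / 0.5750 = 17.0381 N/mm^2


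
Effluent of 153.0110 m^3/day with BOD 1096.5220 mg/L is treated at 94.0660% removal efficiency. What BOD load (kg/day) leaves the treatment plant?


Load_in = volume * conc / 1000 = 153.0110 * 1096.5220 / 1000 = 167.7799 kg/day
Removed = Load_in * eff / 100 = 167.7799 * 94.0660 / 100 = 157.8239 kg/day
Load_out = Load_in - Removed = 167.7799 - 157.8239 = 9.9561 kg/day


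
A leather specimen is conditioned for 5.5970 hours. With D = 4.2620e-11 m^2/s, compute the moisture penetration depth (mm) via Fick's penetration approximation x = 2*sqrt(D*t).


t = 5.5970 hr * 3600 = 20149.2000 s
D * t = 4.2620e-11 * 20149.2000 = 8.5876e-07
x = 2 * sqrt(D*t) = 2 * sqrt(8.5876e-07) = 0.00185338 m = 1.8534 mm


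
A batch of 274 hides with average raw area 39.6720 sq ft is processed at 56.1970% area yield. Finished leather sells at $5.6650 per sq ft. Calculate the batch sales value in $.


Raw_total = N * avg_area = 274 * 39.6720 = 10870.1280 sq ft
Finished = Raw_total * yield / 100 = 10870.1280 * 56.1970 / 100 = 6108.6858 sq ft
Value = Finished * price = 6108.6858 * 5.6650 = 34605.7052 $


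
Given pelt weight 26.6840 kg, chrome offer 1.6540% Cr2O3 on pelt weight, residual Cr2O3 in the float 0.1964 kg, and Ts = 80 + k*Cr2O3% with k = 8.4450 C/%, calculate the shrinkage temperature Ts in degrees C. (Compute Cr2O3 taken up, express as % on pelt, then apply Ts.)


Offered = pelt * offer_pct / 100 = 26.6840 * 1.6540 / 100 = 0.4414 kg
Uptake = offered - residual = 0.4414 - 0.1964 = 0.2450 kg
Cr2O3% on pelt = uptake / pelt * 100 = 0.2450 / 26.6840 * 100 = 0.9180 %
Ts = 80 + k * Cr2O3% = 80 + 8.4450 * 0.9180 = 87.7523 C


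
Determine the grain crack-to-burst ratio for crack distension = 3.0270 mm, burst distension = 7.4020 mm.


Formula: Ratio = crack / burst
Substituting: Ratio = 3.0270 / 7.4020
Result: 0.4089


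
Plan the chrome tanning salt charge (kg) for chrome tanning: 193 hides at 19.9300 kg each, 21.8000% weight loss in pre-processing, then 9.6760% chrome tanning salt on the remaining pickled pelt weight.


Total_raw = N * avg_wt = 193 * 19.9300 = 3846.4900 kg
Substrate = Total_raw * (1 - loss/100) = 3846.4900 * (1 - 21.8000/100) = 3007.9552 kg
Chrome = Substrate * pct / 100 = 3007.9552 * 9.6760 / 100 = 291.0497 kg


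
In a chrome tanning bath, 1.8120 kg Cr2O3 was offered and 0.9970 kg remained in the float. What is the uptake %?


Formula: Uptake = (offered - residual) / offered * 100
Substituting: Uptake = (1.8120 - 0.9970) / 1.8120 * 100
Result: 44.9779 %


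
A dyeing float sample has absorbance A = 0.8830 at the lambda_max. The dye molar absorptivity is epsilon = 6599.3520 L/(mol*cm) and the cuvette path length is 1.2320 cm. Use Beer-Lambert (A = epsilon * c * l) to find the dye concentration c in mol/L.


Formula: c = A / (epsilon * l)
Substituting: c = 0.8830 / (6599.3520 * 1.2320)
Result: 1.0860e-04 mol/L


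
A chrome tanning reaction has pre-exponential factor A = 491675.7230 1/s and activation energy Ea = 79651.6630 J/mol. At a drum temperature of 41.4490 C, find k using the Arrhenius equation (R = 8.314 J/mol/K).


T_K = T_C + 273.15 = 41.4490 + 273.15 = 314.5990 K
exponent = -Ea / (R * T_K) = -79651.6630 / (8.314 * 314.5990) = -30.4528
k = A * exp(exponent) = 491675.7230 * exp(-30.4528) = 2.9254e-08 1/s


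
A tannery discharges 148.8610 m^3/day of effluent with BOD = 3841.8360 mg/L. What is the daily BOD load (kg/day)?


Formula: BOD_load = volume * conc / 1000
Substituting: BOD_load = 148.8610 * 3841.8360 / 1000
Result: 571.8995 kg/day


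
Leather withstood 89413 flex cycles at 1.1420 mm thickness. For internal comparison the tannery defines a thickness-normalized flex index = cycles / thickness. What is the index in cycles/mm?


Formula: Index = cycles / thickness
Substituting: Index = 89413 / 1.1420
Result: 78295.0963 cycles/mm


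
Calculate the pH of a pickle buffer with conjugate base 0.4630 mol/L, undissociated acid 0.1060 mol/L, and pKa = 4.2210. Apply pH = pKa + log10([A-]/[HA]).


ratio = [A-] / [HA] = 0.4630 / 0.1060 = 4.3679
log10(ratio) = 0.6403
pH = pKa + log10(ratio) = 4.2210 + 0.6403 = 4.8613


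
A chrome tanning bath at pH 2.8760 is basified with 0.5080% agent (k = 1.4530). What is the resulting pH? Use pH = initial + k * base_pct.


Formula: pH_final = pH_initial + k * base_pct
Substituting: pH_final = 2.8760 + 1.4530 * 0.5080
Result: 3.6141


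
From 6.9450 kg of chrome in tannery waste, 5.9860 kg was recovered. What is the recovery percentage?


Formula: Recovery = recovered / input * 100
Substituting: Recovery = 5.9860 / 6.9450 * 100
Result: 86.1915 %


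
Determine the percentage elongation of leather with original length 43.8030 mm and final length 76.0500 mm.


Formula: Elongation = (Lf - L0) / L0 * 100
Substituting: Elongation = (76.0500 - 43.8030) / 43.8030 * 100
Result: 73.6182 %


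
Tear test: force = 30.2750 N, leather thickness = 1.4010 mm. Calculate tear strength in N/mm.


Formula: Tear strength = force / thickness
Substituting: Tear strength = 30.2750 / 1.4010
Result: 21.6096 N/mm


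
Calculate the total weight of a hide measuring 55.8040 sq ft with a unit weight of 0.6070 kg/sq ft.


Formula: Weight = area * weight_per_sqft
Substituting: Weight = 55.8040 * 0.6070
Result: 33.8730 kg


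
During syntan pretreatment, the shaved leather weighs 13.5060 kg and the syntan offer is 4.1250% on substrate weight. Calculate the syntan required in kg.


Formula: Syntan = substrate * pct / 100
Substituting: Syntan = 13.5060 * 4.1250 / 100
Result: 0.5571 kg


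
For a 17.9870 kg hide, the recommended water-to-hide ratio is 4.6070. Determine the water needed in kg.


Formula: Water = hide_weight * ratio
Substituting: Water = 17.9870 * 4.6070
Result: 82.8661 kg


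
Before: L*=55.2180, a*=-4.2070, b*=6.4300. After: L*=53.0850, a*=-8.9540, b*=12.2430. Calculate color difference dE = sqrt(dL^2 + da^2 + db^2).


dL = -2.1330, da = -4.7470, db = 5.8130
dE = sqrt((-2.1330)^2 + (-4.7470)^2 + 5.8130^2) = 7.8022


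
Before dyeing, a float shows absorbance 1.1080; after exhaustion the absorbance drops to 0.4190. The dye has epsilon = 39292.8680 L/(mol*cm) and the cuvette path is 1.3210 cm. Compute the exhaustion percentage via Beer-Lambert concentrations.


c_initial = A_i / (epsilon * l) = 1.1080 / (39292.8680 * 1.3210) = 2.1346e-05 mol/L
c_final = A_f / (epsilon * l) = 0.4190 / (39292.8680 * 1.3210) = 8.0723e-06 mol/L
Exhaustion = (c_initial - c_final) / c_initial * 100 = (2.1346e-05 - 8.0723e-06) / 2.1346e-05 * 100 = 62.1841 %


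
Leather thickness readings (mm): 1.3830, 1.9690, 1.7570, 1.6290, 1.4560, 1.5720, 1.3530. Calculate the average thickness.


Formula: Average = sum / n
Substituting: Average = 11.1190 / 7
Result: 1.5884 mm


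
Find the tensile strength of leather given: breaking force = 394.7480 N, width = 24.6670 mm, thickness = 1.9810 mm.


Formula: TS = force / (width * thickness)
Substituting: TS = 394.7480 / (24.6670 * 1.9810)
Result: 8.0783 N/mm^2


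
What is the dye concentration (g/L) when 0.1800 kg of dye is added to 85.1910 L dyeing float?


Formula: Conc = dye_mass(kg) / volume(L) * 1000
Substituting: Conc = 0.1800 / 85.1910 * 1000
Result: 2.1129 g/L


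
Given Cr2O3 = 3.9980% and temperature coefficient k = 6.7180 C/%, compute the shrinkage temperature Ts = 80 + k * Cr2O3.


Formula: Ts = 80 + k * Cr2O3
Substituting: Ts = 80 + 6.7180 * 3.9980
Result: 106.8586 C


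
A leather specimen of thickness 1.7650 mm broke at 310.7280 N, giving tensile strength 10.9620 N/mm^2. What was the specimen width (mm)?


Formula: w = F / (TS * t)
Substituting: w = 310.7280 / (10.9620 * 1.7650)
Result: 16.0600 mm


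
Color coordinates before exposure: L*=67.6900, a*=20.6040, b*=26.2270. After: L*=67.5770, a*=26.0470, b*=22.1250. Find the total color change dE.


dL = -0.1130, da = 5.4430, db = -4.1020
dE = sqrt((-0.1130)^2 + 5.4430^2 + (-4.1020)^2) = 6.8166


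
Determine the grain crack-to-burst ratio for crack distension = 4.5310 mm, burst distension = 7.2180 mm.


Formula: Ratio = crack / burst
Substituting: Ratio = 4.5310 / 7.2180
Result: 0.6277


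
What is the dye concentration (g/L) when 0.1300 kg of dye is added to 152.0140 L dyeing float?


Formula: Conc = dye_mass(kg) / volume(L) * 1000
Substituting: Conc = 0.1300 / 152.0140 * 1000
Result: 0.8552 g/L


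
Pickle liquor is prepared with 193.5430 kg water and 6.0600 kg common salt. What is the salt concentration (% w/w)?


Formula: Conc = salt / (water + salt) * 100
Substituting: Conc = 6.0600 / (193.5430 + 6.0600) * 100
Result: 3.0360 %


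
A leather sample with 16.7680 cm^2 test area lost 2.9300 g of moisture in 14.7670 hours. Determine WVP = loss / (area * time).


Formula: WVP = loss / (area * time)
Substituting: WVP = 2.9300 / (16.7680 * 14.7670)
Result: 0.011833 g/(cm^2*hr)


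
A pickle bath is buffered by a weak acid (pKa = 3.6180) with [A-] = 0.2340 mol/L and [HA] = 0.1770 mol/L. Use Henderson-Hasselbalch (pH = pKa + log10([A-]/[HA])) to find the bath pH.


ratio = [A-] / [HA] = 0.2340 / 0.1770 = 1.3220
log10(ratio) = 0.1212
pH = pKa + log10(ratio) = 3.6180 + 0.1212 = 3.7392


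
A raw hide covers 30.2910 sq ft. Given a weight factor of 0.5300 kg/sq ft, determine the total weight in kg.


Formula: Weight = area * weight_per_sqft
Substituting: Weight = 30.2910 * 0.5300
Result: 16.0542 kg


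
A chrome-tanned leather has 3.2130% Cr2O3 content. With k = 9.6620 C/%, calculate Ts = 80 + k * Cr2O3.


Formula: Ts = 80 + k * Cr2O3
Substituting: Ts = 80 + 9.6620 * 3.2130
Result: 111.0440 C


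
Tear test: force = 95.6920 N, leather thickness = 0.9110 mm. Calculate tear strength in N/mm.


Formula: Tear strength = force / thickness
Substituting: Tear strength = 95.6920 / 0.9110
Result: 105.0406 N/mm


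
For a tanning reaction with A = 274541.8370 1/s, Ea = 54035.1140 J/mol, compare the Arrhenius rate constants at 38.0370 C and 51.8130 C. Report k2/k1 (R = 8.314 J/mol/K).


T1 = 38.0370 + 273.15 = 311.1870 K; T2 = 51.8130 + 273.15 = 324.9630 K
k1 = A * exp(-Ea/(R*T1)) = 274541.8370 * exp(-54035.1140/(8.314*311.1870)) = 2.3343e-04 1/s
k2 = A * exp(-Ea/(R*T2)) = 274541.8370 * exp(-54035.1140/(8.314*324.9630)) = 5.6582e-04 1/s
k2/k1 = 5.6582e-04 / 2.3343e-04 = 2.4239


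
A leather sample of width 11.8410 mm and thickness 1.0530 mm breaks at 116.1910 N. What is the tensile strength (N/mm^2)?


Formula: TS = force / (width * thickness)
Substituting: TS = 116.1910 / (11.8410 * 1.0530)
Result: 9.3187 N/mm^2


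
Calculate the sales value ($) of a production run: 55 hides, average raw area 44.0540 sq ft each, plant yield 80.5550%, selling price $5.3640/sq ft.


Raw_total = N * avg_area = 55 * 44.0540 = 2422.9700 sq ft
Finished = Raw_total * yield / 100 = 2422.9700 * 80.5550 / 100 = 1951.8235 sq ft
Value = Finished * price = 1951.8235 * 5.3640 = 10469.5812 $


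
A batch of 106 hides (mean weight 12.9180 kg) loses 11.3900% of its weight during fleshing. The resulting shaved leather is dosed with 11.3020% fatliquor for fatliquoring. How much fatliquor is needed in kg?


Total_raw = N * avg_wt = 106 * 12.9180 = 1369.3080 kg
Substrate = Total_raw * (1 - loss/100) = 1369.3080 * (1 - 11.3900/100) = 1213.3438 kg
Fat = Substrate * pct / 100 = 1213.3438 * 11.3020 / 100 = 137.1321 kg


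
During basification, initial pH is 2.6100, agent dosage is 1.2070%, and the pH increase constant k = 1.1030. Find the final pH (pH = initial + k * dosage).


Formula: pH_final = pH_initial + k * base_pct
Substituting: pH_final = 2.6100 + 1.1030 * 1.2070
Result: 3.9413


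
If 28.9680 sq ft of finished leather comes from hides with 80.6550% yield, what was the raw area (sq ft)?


Formula: raw = finished * 100 / yield
Substituting: raw = 28.9680 * 100 / 80.6550
Result: 35.9159 sq ft


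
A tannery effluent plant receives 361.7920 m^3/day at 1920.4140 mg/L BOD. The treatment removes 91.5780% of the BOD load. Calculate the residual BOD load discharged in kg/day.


Load_in = volume * conc / 1000 = 361.7920 * 1920.4140 / 1000 = 694.7904 kg/day
Removed = Load_in * eff / 100 = 694.7904 * 91.5780 / 100 = 636.2752 kg/day
Load_out = Load_in - Removed = 694.7904 - 636.2752 = 58.5152 kg/day


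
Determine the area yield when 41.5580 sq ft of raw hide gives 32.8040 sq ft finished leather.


Formula: Yield = finished / raw * 100
Substituting: Yield = 32.8040 / 41.5580 * 100
Result: 78.9355 %


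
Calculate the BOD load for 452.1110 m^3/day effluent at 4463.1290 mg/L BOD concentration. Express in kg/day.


Formula: BOD_load = volume * conc / 1000
Substituting: BOD_load = 452.1110 * 4463.1290 / 1000
Result: 2017.8297 kg/day


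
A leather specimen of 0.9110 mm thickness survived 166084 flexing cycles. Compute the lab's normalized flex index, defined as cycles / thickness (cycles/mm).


Formula: Index = cycles / thickness
Substituting: Index = 166084 / 0.9110
Result: 182309.5499 cycles/mm


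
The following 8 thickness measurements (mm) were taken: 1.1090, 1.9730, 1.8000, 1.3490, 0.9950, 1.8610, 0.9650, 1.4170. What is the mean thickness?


Formula: Average = sum / n
Substituting: Average = 11.4690 / 8
Result: 1.4336 mm


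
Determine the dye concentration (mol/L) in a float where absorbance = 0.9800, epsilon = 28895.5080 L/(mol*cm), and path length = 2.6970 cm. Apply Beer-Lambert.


Formula: c = A / (epsilon * l)
Substituting: c = 0.9800 / (28895.5080 * 2.6970)
Result: 1.2575e-05 mol/L


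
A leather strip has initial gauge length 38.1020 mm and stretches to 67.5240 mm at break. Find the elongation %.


Formula: Elongation = (Lf - L0) / L0 * 100
Substituting: Elongation = (67.5240 - 38.1020) / 38.1020 * 100
Result: 77.2190 %


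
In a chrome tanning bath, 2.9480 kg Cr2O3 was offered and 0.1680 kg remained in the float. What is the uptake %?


Formula: Uptake = (offered - residual) / offered * 100
Substituting: Uptake = (2.9480 - 0.1680) / 2.9480 * 100
Result: 94.3012 %


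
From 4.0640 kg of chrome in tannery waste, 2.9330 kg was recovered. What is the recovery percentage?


Formula: Recovery = recovered / input * 100
Substituting: Recovery = 2.9330 / 4.0640 * 100
Result: 72.1703 %


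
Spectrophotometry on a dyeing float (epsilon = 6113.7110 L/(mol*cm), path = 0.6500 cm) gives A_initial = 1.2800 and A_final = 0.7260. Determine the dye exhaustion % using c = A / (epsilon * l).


c_initial = A_i / (epsilon * l) = 1.2800 / (6113.7110 * 0.6500) = 3.2210e-04 mol/L
c_final = A_f / (epsilon * l) = 0.7260 / (6113.7110 * 0.6500) = 1.8269e-04 mol/L
Exhaustion = (c_initial - c_final) / c_initial * 100 = (3.2210e-04 - 1.8269e-04) / 3.2210e-04 * 100 = 43.2813 %


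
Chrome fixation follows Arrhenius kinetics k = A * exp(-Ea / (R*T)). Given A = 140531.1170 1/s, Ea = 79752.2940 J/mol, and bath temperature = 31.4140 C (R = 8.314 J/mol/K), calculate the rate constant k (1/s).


T_K = T_C + 273.15 = 31.4140 + 273.15 = 304.5640 K
exponent = -Ea / (R * T_K) = -79752.2940 / (8.314 * 304.5640) = -31.4959
k = A * exp(exponent) = 140531.1170 * exp(-31.4959) = 2.9462e-09 1/s


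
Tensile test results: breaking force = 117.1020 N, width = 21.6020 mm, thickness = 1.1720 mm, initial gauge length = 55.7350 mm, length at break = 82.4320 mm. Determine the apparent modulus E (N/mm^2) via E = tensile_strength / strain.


TS = F / (w * t) = 117.1020 / (21.6020 * 1.1720) = 4.6253 N/mm^2
strain = (Lf - L0) / L0 = (82.4320 - 55.7350) / 55.7350 = 0.4790
E = TS / strain = 4.6253 / 0.4790 = 9.6562 N/mm^2


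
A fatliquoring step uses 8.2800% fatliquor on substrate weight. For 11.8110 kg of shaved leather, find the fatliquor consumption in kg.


Formula: Fat = substrate * pct / 100
Substituting: Fat = 11.8110 * 8.2800 / 100
Result: 0.9780 kg


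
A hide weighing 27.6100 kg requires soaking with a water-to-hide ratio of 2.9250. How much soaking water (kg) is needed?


Formula: Water = hide_weight * ratio
Substituting: Water = 27.6100 * 2.9250
Result: 80.7592 kg


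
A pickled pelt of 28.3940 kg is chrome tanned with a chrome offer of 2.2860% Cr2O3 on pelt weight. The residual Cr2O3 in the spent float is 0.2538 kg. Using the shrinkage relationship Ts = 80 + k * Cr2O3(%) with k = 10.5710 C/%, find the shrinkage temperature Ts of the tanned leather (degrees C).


Offered = pelt * offer_pct / 100 = 28.3940 * 2.2860 / 100 = 0.6491 kg
Uptake = offered - residual = 0.6491 - 0.2538 = 0.3953 kg
Cr2O3% on pelt = uptake / pelt * 100 = 0.3953 / 28.3940 * 100 = 1.3921 %
Ts = 80 + k * Cr2O3% = 80 + 10.5710 * 1.3921 = 94.7164 C


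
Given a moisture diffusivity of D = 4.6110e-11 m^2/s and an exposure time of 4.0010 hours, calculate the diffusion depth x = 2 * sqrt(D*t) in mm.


t = 4.0010 hr * 3600 = 14403.6000 s
D * t = 4.6110e-11 * 14403.6000 = 6.6415e-07
x = 2 * sqrt(D*t) = 2 * sqrt(6.6415e-07) = 0.00162991 m = 1.6299 mm


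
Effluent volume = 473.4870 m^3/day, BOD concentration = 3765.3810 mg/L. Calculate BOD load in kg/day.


Formula: BOD_load = volume * conc / 1000
Substituting: BOD_load = 473.4870 * 3765.3810 / 1000
Result: 1782.8590 kg/day


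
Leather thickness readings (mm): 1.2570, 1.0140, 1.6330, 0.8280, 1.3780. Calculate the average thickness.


Formula: Average = sum / n
Substituting: Average = 6.1100 / 5
Result: 1.2220 mm


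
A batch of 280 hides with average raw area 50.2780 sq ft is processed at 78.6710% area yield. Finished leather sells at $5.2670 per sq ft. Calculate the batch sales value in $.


Raw_total = N * avg_area = 280 * 50.2780 = 14077.8400 sq ft
Finished = Raw_total * yield / 100 = 14077.8400 * 78.6710 / 100 = 11075.1775 sq ft
Value = Finished * price = 11075.1775 * 5.2670 = 58332.9599 $


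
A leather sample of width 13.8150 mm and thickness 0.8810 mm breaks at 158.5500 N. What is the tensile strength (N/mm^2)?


Formula: TS = force / (width * thickness)
Substituting: TS = 158.5500 / (13.8150 * 0.8810)
Result: 13.0269 N/mm^2


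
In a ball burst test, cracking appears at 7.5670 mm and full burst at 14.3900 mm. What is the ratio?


Formula: Ratio = crack / burst
Substituting: Ratio = 7.5670 / 14.3900
Result: 0.5259


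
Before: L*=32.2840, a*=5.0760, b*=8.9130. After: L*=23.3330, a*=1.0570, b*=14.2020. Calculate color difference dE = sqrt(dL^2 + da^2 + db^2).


dL = -8.9510, da = -4.0190, db = 5.2890
dE = sqrt((-8.9510)^2 + (-4.0190)^2 + 5.2890^2) = 11.1466


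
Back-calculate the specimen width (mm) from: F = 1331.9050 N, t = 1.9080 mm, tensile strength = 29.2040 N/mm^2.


Formula: w = F / (TS * t)
Substituting: w = 1331.9050 / (29.2040 * 1.9080)
Result: 23.9030 mm


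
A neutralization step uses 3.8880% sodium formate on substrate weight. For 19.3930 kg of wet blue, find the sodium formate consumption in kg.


Formula: Neutralizer = substrate * pct / 100
Substituting: Neutralizer = 19.3930 * 3.8880 / 100
Result: 0.7540 kg


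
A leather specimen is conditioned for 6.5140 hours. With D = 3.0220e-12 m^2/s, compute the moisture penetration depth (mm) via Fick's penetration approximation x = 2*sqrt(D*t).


t = 6.5140 hr * 3600 = 23450.4000 s
D * t = 3.0220e-12 * 23450.4000 = 7.0867e-08
x = 2 * sqrt(D*t) = 2 * sqrt(7.0867e-08) = 5.3242e-04 m = 0.5324 mm


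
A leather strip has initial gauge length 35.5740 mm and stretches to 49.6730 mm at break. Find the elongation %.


Formula: Elongation = (Lf - L0) / L0 * 100
Substituting: Elongation = (49.6730 - 35.5740) / 35.5740 * 100
Result: 39.6329 %


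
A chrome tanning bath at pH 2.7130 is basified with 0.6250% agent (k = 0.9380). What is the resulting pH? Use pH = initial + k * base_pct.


Formula: pH_final = pH_initial + k * base_pct
Substituting: pH_final = 2.7130 + 0.9380 * 0.6250
Result: 3.2992


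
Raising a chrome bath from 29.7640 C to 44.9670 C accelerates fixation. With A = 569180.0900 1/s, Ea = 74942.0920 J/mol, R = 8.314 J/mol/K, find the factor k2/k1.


T1 = 29.7640 + 273.15 = 302.9140 K; T2 = 44.9670 + 273.15 = 318.1170 K
k1 = A * exp(-Ea/(R*T1)) = 569180.0900 * exp(-74942.0920/(8.314*302.9140)) = 6.7878e-08 1/s
k2 = A * exp(-Ea/(R*T2)) = 569180.0900 * exp(-74942.0920/(8.314*318.1170)) = 2.8142e-07 1/s
k2/k1 = 2.8142e-07 / 6.7878e-08 = 4.1459


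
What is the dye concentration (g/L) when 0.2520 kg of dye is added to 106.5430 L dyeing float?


Formula: Conc = dye_mass(kg) / volume(L) * 1000
Substituting: Conc = 0.2520 / 106.5430 * 1000
Result: 2.3652 g/L


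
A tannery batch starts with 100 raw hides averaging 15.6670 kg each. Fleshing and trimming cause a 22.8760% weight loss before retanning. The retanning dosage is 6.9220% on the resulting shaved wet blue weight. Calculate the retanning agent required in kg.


Total_raw = N * avg_wt = 100 * 15.6670 = 1566.7000 kg
Substrate = Total_raw * (1 - loss/100) = 1566.7000 * (1 - 22.8760/100) = 1208.3017 kg
Retan = Substrate * pct / 100 = 1208.3017 * 6.9220 / 100 = 83.6386 kg


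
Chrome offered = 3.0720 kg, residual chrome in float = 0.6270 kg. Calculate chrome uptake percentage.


Formula: Uptake = (offered - residual) / offered * 100
Substituting: Uptake = (3.0720 - 0.6270) / 3.0720 * 100
Result: 79.5898 %


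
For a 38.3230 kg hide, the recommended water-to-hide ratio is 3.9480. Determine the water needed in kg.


Formula: Water = hide_weight * ratio
Substituting: Water = 38.3230 * 3.9480
Result: 151.2992 kg


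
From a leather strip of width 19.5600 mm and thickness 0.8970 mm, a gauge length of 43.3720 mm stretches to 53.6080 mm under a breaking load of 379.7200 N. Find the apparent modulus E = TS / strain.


TS = F / (w * t) = 379.7200 / (19.5600 * 0.8970) = 21.6422 N/mm^2
strain = (Lf - L0) / L0 = (53.6080 - 43.3720) / 43.3720 = 0.2360
E = TS / strain = 21.6422 / 0.2360 = 91.7025 N/mm^2


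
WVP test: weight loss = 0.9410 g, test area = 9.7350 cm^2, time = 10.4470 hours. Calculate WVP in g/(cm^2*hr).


Formula: WVP = loss / (area * time)
Substituting: WVP = 0.9410 / (9.7350 * 10.4470)
Result: 0.00925256 g/(cm^2*hr)


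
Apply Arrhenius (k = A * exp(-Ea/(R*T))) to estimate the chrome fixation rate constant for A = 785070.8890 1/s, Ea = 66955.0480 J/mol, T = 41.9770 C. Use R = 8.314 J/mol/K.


T_K = T_C + 273.15 = 41.9770 + 273.15 = 315.1270 K
exponent = -Ea / (R * T_K) = -66955.0480 / (8.314 * 315.1270) = -25.5557
k = A * exp(exponent) = 785070.8890 * exp(-25.5557) = 6.2548e-06 1/s


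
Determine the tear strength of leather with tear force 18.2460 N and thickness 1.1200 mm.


Formula: Tear strength = force / thickness
Substituting: Tear strength = 18.2460 / 1.1200
Result: 16.2911 N/mm


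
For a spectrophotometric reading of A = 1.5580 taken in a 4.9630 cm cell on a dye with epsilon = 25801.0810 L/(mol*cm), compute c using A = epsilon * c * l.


Formula: c = A / (epsilon * l)
Substituting: c = 1.5580 / (25801.0810 * 4.9630)
Result: 1.2167e-05 mol/L


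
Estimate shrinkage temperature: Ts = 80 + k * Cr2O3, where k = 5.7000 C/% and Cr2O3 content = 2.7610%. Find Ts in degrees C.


Formula: Ts = 80 + k * Cr2O3
Substituting: Ts = 80 + 5.7000 * 2.7610
Result: 95.7377 C


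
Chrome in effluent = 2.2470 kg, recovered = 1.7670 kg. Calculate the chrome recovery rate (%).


Formula: Recovery = recovered / input * 100
Substituting: Recovery = 1.7670 / 2.2470 * 100
Result: 78.6382 %


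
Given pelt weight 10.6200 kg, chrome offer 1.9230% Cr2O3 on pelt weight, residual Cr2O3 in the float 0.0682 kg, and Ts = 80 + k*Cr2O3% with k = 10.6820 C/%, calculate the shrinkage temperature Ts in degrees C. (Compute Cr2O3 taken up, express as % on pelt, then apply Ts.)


Offered = pelt * offer_pct / 100 = 10.6200 * 1.9230 / 100 = 0.2042 kg
Uptake = offered - residual = 0.2042 - 0.0682 = 0.1360 kg
Cr2O3% on pelt = uptake / pelt * 100 = 0.1360 / 10.6200 * 100 = 1.2808 %
Ts = 80 + k * Cr2O3% = 80 + 10.6820 * 1.2808 = 93.6817 C


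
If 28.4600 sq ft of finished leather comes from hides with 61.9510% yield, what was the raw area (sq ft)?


Formula: raw = finished * 100 / yield
Substituting: raw = 28.4600 * 100 / 61.9510
Result: 45.9395 sq ft


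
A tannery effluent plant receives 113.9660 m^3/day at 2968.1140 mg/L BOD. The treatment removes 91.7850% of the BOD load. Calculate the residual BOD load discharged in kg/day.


Load_in = volume * conc / 1000 = 113.9660 * 2968.1140 / 1000 = 338.2641 kg/day
Removed = Load_in * eff / 100 = 338.2641 * 91.7850 / 100 = 310.4757 kg/day
Load_out = Load_in - Removed = 338.2641 - 310.4757 = 27.7884 kg/day


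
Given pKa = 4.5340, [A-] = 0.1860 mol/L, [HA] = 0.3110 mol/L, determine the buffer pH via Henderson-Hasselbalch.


ratio = [A-] / [HA] = 0.1860 / 0.3110 = 0.5981
log10(ratio) = -0.2232
pH = pKa + log10(ratio) = 4.5340 - 0.2232 = 4.3108


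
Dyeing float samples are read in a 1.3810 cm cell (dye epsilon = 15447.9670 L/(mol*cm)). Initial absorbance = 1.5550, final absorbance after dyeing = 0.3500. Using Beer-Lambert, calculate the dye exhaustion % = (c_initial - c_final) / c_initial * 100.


c_initial = A_i / (epsilon * l) = 1.5550 / (15447.9670 * 1.3810) = 7.2890e-05 mol/L
c_final = A_f / (epsilon * l) = 0.3500 / (15447.9670 * 1.3810) = 1.6406e-05 mol/L
Exhaustion = (c_initial - c_final) / c_initial * 100 = (7.2890e-05 - 1.6406e-05) / 7.2890e-05 * 100 = 77.4920 %


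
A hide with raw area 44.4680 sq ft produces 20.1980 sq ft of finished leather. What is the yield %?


Formula: Yield = finished / raw * 100
Substituting: Yield = 20.1980 / 44.4680 * 100
Result: 45.4214 %


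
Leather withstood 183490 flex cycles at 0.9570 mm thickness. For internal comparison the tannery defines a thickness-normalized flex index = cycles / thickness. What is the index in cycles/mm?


Formula: Index = cycles / thickness
Substituting: Index = 183490 / 0.9570
Result: 191734.5873 cycles/mm


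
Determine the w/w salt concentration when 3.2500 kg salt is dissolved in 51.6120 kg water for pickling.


Formula: Conc = salt / (water + salt) * 100
Substituting: Conc = 3.2500 / (51.6120 + 3.2500) * 100
Result: 5.9240 %


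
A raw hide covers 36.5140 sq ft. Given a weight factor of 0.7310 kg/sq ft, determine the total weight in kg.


Formula: Weight = area * weight_per_sqft
Substituting: Weight = 36.5140 * 0.7310
Result: 26.6917 kg


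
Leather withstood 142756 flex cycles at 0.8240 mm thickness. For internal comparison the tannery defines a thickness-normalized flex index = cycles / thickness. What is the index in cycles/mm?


Formula: Index = cycles / thickness
Substituting: Index = 142756 / 0.8240
Result: 173247.5728 cycles/mm


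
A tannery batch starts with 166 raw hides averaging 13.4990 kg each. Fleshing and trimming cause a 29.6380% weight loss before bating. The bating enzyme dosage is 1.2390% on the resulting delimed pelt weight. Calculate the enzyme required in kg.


Total_raw = N * avg_wt = 166 * 13.4990 = 2240.8340 kg
Substrate = Total_raw * (1 - loss/100) = 2240.8340 * (1 - 29.6380/100) = 1576.6956 kg
Enzyme = Substrate * pct / 100 = 1576.6956 * 1.2390 / 100 = 19.5353 kg


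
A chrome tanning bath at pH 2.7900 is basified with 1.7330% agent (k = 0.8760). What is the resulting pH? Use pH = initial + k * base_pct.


Formula: pH_final = pH_initial + k * base_pct
Substituting: pH_final = 2.7900 + 0.8760 * 1.7330
Result: 4.3081


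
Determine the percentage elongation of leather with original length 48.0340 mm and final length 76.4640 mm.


Formula: Elongation = (Lf - L0) / L0 * 100
Substituting: Elongation = (76.4640 - 48.0340) / 48.0340 * 100
Result: 59.1872 %


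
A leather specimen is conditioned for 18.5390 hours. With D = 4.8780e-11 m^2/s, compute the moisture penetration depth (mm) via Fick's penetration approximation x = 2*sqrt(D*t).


t = 18.5390 hr * 3600 = 66740.4000 s
D * t = 4.8780e-11 * 66740.4000 = 3.2556e-06
x = 2 * sqrt(D*t) = 2 * sqrt(3.2556e-06) = 0.00360865 m = 3.6087 mm


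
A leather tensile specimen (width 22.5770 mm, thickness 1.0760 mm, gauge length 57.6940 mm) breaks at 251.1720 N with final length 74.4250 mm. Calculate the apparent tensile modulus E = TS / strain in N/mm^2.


TS = F / (w * t) = 251.1720 / (22.5770 * 1.0760) = 10.3393 N/mm^2
strain = (Lf - L0) / L0 = (74.4250 - 57.6940) / 57.6940 = 0.2900
E = TS / strain = 10.3393 / 0.2900 = 35.6534 N/mm^2


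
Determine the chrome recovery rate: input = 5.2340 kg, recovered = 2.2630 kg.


Formula: Recovery = recovered / input * 100
Substituting: Recovery = 2.2630 / 5.2340 * 100
Result: 43.2365 %


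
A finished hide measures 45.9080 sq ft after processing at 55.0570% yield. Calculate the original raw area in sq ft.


Formula: raw = finished * 100 / yield
Substituting: raw = 45.9080 * 100 / 55.0570
Result: 83.3827 sq ft


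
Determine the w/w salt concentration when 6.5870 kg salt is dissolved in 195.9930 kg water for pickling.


Formula: Conc = salt / (water + salt) * 100
Substituting: Conc = 6.5870 / (195.9930 + 6.5870) * 100
Result: 3.2516 %


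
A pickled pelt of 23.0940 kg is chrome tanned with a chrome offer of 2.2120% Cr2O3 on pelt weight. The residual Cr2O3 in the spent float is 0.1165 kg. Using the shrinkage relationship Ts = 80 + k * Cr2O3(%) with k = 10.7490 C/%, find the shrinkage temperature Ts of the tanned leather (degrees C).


Offered = pelt * offer_pct / 100 = 23.0940 * 2.2120 / 100 = 0.5108 kg
Uptake = offered - residual = 0.5108 - 0.1165 = 0.3943 kg
Cr2O3% on pelt = uptake / pelt * 100 = 0.3943 / 23.0940 * 100 = 1.7075 %
Ts = 80 + k * Cr2O3% = 80 + 10.7490 * 1.7075 = 98.3543 C


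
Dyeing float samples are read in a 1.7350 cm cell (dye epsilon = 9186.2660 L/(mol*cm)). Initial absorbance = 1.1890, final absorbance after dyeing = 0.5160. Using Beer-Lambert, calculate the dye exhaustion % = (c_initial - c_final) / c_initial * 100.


c_initial = A_i / (epsilon * l) = 1.1890 / (9186.2660 * 1.7350) = 7.4601e-05 mol/L
c_final = A_f / (epsilon * l) = 0.5160 / (9186.2660 * 1.7350) = 3.2375e-05 mol/L
Exhaustion = (c_initial - c_final) / c_initial * 100 = (7.4601e-05 - 3.2375e-05) / 7.4601e-05 * 100 = 56.6022 %


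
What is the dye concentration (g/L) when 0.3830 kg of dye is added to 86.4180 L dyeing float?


Formula: Conc = dye_mass(kg) / volume(L) * 1000
Substituting: Conc = 0.3830 / 86.4180 * 1000
Result: 4.4319 g/L


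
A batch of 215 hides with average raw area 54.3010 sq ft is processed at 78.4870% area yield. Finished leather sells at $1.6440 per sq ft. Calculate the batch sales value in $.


Raw_total = N * avg_area = 215 * 54.3010 = 11674.7150 sq ft
Finished = Raw_total * yield / 100 = 11674.7150 * 78.4870 / 100 = 9163.1336 sq ft
Value = Finished * price = 9163.1336 * 1.6440 = 15064.1916 $


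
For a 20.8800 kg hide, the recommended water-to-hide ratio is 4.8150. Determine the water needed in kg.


Formula: Water = hide_weight * ratio
Substituting: Water = 20.8800 * 4.8150
Result: 100.5372 kg


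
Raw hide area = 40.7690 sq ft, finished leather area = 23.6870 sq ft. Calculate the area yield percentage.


Formula: Yield = finished / raw * 100
Substituting: Yield = 23.6870 / 40.7690 * 100
Result: 58.1005 %


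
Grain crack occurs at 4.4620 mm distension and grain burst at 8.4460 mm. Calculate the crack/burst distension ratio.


Formula: Ratio = crack / burst
Substituting: Ratio = 4.4620 / 8.4460
Result: 0.5283


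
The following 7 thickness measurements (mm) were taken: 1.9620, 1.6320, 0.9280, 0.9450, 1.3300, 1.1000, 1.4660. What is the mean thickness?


Formula: Average = sum / n
Substituting: Average = 9.3630 / 7
Result: 1.3376 mm


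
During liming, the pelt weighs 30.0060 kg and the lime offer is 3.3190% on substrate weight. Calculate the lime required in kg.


Formula: Lime = substrate * pct / 100
Substituting: Lime = 30.0060 * 3.3190 / 100
Result: 0.9959 kg


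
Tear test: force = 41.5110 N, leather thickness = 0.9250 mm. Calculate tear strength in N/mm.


Formula: Tear strength = force / thickness
Substituting: Tear strength = 41.5110 / 0.9250
Result: 44.8768 N/mm


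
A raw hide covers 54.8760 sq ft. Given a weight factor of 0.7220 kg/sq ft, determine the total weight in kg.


Formula: Weight = area * weight_per_sqft
Substituting: Weight = 54.8760 * 0.7220
Result: 39.6205 kg


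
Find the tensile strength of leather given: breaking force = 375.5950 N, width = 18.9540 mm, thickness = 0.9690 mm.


Formula: TS = force / (width * thickness)
Substituting: TS = 375.5950 / (18.9540 * 0.9690)
Result: 20.4501 N/mm^2


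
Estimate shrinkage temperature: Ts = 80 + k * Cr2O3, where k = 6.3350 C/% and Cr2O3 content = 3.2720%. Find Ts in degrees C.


Formula: Ts = 80 + k * Cr2O3
Substituting: Ts = 80 + 6.3350 * 3.2720
Result: 100.7281 C


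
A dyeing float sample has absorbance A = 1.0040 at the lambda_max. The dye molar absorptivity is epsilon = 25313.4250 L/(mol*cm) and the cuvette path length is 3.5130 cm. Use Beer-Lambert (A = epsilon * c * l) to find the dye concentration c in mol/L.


Formula: c = A / (epsilon * l)
Substituting: c = 1.0040 / (25313.4250 * 3.5130)
Result: 1.1290e-05 mol/L


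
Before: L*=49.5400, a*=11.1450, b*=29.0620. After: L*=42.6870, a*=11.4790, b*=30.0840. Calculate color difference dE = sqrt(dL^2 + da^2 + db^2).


dL = -6.8530, da = 0.3340, db = 1.0220
dE = sqrt((-6.8530)^2 + 0.3340^2 + 1.0220^2) = 6.9368


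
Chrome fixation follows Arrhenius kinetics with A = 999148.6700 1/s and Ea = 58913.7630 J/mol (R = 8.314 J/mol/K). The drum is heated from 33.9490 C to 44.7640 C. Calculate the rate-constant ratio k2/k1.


T1 = 33.9490 + 273.15 = 307.0990 K; T2 = 44.7640 + 273.15 = 317.9140 K
k1 = A * exp(-Ea/(R*T1)) = 999148.6700 * exp(-58913.7630/(8.314*307.0990)) = 9.5190e-05 1/s
k2 = A * exp(-Ea/(R*T2)) = 999148.6700 * exp(-58913.7630/(8.314*317.9140)) = 2.0869e-04 1/s
k2/k1 = 2.0869e-04 / 9.5190e-05 = 2.1923


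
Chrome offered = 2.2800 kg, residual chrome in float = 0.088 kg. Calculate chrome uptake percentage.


Formula: Uptake = (offered - residual) / offered * 100
Substituting: Uptake = (2.2800 - 0.088) / 2.2800 * 100
Result: 96.1404 %


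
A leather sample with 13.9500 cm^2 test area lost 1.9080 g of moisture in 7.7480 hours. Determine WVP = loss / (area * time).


Formula: WVP = loss / (area * time)
Substituting: WVP = 1.9080 / (13.9500 * 7.7480)
Result: 0.0176528 g/(cm^2*hr)


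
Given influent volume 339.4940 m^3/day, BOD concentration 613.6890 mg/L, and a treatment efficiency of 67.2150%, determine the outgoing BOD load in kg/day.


Load_in = volume * conc / 1000 = 339.4940 * 613.6890 / 1000 = 208.3437 kg/day
Removed = Load_in * eff / 100 = 208.3437 * 67.2150 / 100 = 140.0382 kg/day
Load_out = Load_in - Removed = 208.3437 - 140.0382 = 68.3055 kg/day


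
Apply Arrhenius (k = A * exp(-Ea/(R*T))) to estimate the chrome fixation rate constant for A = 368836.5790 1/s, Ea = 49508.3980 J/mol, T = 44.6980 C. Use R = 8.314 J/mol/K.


T_K = T_C + 273.15 = 44.6980 + 273.15 = 317.8480 K
exponent = -Ea / (R * T_K) = -49508.3980 / (8.314 * 317.8480) = -18.7348
k = A * exp(exponent) = 368836.5790 * exp(-18.7348) = 0.00269406 1/s


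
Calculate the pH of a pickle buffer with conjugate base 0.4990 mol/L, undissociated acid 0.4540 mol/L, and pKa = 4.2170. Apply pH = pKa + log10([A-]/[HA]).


ratio = [A-] / [HA] = 0.4990 / 0.4540 = 1.0991
log10(ratio) = 0.0410447
pH = pKa + log10(ratio) = 4.2170 + 0.0410447 = 4.2580


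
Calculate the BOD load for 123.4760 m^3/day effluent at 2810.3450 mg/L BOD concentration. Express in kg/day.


Formula: BOD_load = volume * conc / 1000
Substituting: BOD_load = 123.4760 * 2810.3450 / 1000
Result: 347.0102 kg/day


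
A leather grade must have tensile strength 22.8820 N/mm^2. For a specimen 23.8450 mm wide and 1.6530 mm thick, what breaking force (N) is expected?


Formula: F = TS * w * t
Substituting: F = 22.8820 * 23.8450 * 1.6530
Result: 901.9120 N


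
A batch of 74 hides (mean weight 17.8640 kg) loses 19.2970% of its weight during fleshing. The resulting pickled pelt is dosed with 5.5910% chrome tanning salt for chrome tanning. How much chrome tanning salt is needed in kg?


Total_raw = N * avg_wt = 74 * 17.8640 = 1321.9360 kg
Substrate = Total_raw * (1 - loss/100) = 1321.9360 * (1 - 19.2970/100) = 1066.8420 kg
Chrome = Substrate * pct / 100 = 1066.8420 * 5.5910 / 100 = 59.6471 kg


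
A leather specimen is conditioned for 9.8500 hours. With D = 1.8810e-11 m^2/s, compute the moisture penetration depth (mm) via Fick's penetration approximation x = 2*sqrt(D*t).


t = 9.8500 hr * 3600 = 35460.0000 s
D * t = 1.8810e-11 * 35460.0000 = 6.6700e-07
x = 2 * sqrt(D*t) = 2 * sqrt(6.6700e-07) = 0.0016334 m = 1.6334 mm


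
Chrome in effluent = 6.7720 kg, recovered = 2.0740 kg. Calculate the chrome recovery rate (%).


Formula: Recovery = recovered / input * 100
Substituting: Recovery = 2.0740 / 6.7720 * 100
Result: 30.6261 %


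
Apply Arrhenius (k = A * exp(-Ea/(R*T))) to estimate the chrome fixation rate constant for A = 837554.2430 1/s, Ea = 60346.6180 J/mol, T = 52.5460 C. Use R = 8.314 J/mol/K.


T_K = T_C + 273.15 = 52.5460 + 273.15 = 325.6960 K
exponent = -Ea / (R * T_K) = -60346.6180 / (8.314 * 325.6960) = -22.2859
k = A * exp(exponent) = 837554.2430 * exp(-22.2859) = 1.7553e-04 1/s


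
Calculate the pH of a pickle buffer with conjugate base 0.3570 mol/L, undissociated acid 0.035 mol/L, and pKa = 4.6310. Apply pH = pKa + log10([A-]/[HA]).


ratio = [A-] / [HA] = 0.3570 / 0.035 = 10.2000
log10(ratio) = 1.0086
pH = pKa + log10(ratio) = 4.6310 + 1.0086 = 5.6396


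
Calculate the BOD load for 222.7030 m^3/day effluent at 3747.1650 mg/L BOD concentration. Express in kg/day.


Formula: BOD_load = volume * conc / 1000
Substituting: BOD_load = 222.7030 * 3747.1650 / 1000
Result: 834.5049 kg/day


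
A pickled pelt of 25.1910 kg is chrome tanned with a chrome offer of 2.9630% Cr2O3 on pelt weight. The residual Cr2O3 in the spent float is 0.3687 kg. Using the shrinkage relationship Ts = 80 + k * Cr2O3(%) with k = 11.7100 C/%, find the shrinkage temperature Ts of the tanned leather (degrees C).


Offered = pelt * offer_pct / 100 = 25.1910 * 2.9630 / 100 = 0.7464 kg
Uptake = offered - residual = 0.7464 - 0.3687 = 0.3777 kg
Cr2O3% on pelt = uptake / pelt * 100 = 0.3777 / 25.1910 * 100 = 1.4994 %
Ts = 80 + k * Cr2O3% = 80 + 11.7100 * 1.4994 = 97.5578 C


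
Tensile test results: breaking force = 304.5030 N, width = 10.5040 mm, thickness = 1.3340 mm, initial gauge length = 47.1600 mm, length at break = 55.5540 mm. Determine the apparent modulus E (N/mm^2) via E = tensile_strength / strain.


TS = F / (w * t) = 304.5030 / (10.5040 * 1.3340) = 21.7311 N/mm^2
strain = (Lf - L0) / L0 = (55.5540 - 47.1600) / 47.1600 = 0.1780
E = TS / strain = 21.7311 / 0.1780 = 122.0916 N/mm^2
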